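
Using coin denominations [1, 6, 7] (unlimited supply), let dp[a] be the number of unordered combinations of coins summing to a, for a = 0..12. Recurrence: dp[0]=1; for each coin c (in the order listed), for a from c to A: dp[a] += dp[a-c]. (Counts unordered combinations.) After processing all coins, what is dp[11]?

3

after  coin     0     1     2     3     4     5     6     7     8     9    10    11    12
          1     1     1     1     1     1     1     1     1     1     1     1     1     1
          6     1     1     1     1     1     1     2     2     2     2     2     2     3
          7     1     1     1     1     1     1     2     3     3     3     3     3     4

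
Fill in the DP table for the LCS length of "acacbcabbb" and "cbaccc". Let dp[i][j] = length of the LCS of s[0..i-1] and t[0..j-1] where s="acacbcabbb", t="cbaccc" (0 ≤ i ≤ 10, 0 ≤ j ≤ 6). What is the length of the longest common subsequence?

4

   ''  c  b  a  c  c  c
''  0  0  0  0  0  0  0
 a  0  0  0  1  1  1  1
 c  0  1  1  1  2  2  2
 a  0  1  1  2  2  2  2
 c  0  1  1  2  3  3  3
 b  0  1  2  2  3  3  3
 c  0  1  2  2  3  4  4
 a  0  1  2  3  3  4  4
 b  0  1  2  3  3  4  4
 b  0  1  2  3  3  4  4
 b  0  1  2  3  3  4  4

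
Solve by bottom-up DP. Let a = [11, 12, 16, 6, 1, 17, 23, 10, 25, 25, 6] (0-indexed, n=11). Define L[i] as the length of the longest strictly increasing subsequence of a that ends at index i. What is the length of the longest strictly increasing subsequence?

   i    0    1    2    3    4    5    6    7    8    9   10
a[i]   11   12   16    6    1   17   23   10   25   25    6
L[i]    1    2    3    1    1    4    5    2    6    6    2

6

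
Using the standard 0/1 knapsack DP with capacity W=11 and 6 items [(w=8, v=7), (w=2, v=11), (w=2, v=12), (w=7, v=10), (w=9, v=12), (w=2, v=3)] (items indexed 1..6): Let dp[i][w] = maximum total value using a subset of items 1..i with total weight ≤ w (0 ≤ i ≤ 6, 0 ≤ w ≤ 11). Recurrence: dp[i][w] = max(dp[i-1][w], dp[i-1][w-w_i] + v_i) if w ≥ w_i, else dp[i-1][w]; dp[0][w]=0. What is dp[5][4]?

23

i\w   0   1   2   3   4   5   6   7   8   9  10  11
  0   0   0   0   0   0   0   0   0   0   0   0   0
  1   0   0   0   0   0   0   0   0   7   7   7   7
  2   0   0  11  11  11  11  11  11  11  11  18  18
  3   0   0  12  12  23  23  23  23  23  23  23  23
  4   0   0  12  12  23  23  23  23  23  23  23  33
  5   0   0  12  12  23  23  23  23  23  23  23  33
  6   0   0  12  12  23  23  26  26  26  26  26  33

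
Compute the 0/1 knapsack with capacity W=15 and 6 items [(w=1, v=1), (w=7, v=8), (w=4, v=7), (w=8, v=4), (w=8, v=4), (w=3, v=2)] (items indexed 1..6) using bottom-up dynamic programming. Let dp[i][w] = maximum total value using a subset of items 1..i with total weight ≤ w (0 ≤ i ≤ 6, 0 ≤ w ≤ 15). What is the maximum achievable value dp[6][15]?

18

i\w   0   1   2   3   4   5   6   7   8   9  10  11  12  13  14  15
  0   0   0   0   0   0   0   0   0   0   0   0   0   0   0   0   0
  1   0   1   1   1   1   1   1   1   1   1   1   1   1   1   1   1
  2   0   1   1   1   1   1   1   8   9   9   9   9   9   9   9   9
  3   0   1   1   1   7   8   8   8   9   9   9  15  16  16  16  16
  4   0   1   1   1   7   8   8   8   9   9   9  15  16  16  16  16
  5   0   1   1   1   7   8   8   8   9   9   9  15  16  16  16  16
  6   0   1   1   2   7   8   8   9  10  10  10  15  16  16  17  18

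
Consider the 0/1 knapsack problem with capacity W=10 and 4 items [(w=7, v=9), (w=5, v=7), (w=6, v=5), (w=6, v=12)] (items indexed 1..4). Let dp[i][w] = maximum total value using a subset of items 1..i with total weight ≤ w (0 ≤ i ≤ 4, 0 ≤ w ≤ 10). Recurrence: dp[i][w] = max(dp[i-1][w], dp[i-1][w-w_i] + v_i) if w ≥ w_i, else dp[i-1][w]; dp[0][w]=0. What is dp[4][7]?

12

i\w   0   1   2   3   4   5   6   7   8   9  10
  0   0   0   0   0   0   0   0   0   0   0   0
  1   0   0   0   0   0   0   0   9   9   9   9
  2   0   0   0   0   0   7   7   9   9   9   9
  3   0   0   0   0   0   7   7   9   9   9   9
  4   0   0   0   0   0   7  12  12  12  12  12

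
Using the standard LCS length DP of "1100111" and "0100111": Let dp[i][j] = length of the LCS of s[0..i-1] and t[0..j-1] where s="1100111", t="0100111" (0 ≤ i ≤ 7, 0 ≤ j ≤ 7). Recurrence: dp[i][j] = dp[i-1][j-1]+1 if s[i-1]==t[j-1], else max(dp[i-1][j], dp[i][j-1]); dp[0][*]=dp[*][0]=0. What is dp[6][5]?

   ''  0  1  0  0  1  1  1
''  0  0  0  0  0  0  0  0
 1  0  0  1  1  1  1  1  1
 1  0  0  1  1  1  2  2  2
 0  0  1  1  2  2  2  2  2
 0  0  1  1  2  3  3  3  3
 1  0  1  2  2  3  4  4  4
 1  0  1  2  2  3  4  5  5
 1  0  1  2  2  3  4  5  6

4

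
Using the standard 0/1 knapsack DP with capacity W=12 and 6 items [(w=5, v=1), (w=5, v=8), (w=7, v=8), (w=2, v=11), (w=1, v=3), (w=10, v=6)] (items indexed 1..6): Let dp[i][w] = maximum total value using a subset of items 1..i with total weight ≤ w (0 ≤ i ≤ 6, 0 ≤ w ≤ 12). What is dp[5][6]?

14

i\w   0   1   2   3   4   5   6   7   8   9  10  11  12
  0   0   0   0   0   0   0   0   0   0   0   0   0   0
  1   0   0   0   0   0   1   1   1   1   1   1   1   1
  2   0   0   0   0   0   8   8   8   8   8   9   9   9
  3   0   0   0   0   0   8   8   8   8   8   9   9  16
  4   0   0  11  11  11  11  11  19  19  19  19  19  20
  5   0   3  11  14  14  14  14  19  22  22  22  22  22
  6   0   3  11  14  14  14  14  19  22  22  22  22  22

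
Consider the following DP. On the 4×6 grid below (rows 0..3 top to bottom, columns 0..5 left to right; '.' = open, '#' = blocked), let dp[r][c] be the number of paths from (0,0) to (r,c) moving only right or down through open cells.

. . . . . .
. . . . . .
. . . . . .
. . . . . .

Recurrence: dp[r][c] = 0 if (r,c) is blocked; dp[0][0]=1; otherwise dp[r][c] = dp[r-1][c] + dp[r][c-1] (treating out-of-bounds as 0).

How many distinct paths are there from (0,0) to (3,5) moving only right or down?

56

r\c   0   1   2   3   4   5
  0   1   1   1   1   1   1
  1   1   2   3   4   5   6
  2   1   3   6  10  15  21
  3   1   4  10  20  35  56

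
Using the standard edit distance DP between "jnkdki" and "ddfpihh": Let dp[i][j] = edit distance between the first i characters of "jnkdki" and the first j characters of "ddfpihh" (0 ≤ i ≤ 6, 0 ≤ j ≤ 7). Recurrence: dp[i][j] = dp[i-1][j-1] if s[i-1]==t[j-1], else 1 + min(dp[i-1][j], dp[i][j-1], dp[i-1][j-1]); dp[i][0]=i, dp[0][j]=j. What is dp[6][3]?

5

   ''  d  d  f  p  i  h  h
''  0  1  2  3  4  5  6  7
 j  1  1  2  3  4  5  6  7
 n  2  2  2  3  4  5  6  7
 k  3  3  3  3  4  5  6  7
 d  4  3  3  4  4  5  6  7
 k  5  4  4  4  5  5  6  7
 i  6  5  5  5  5  5  6  7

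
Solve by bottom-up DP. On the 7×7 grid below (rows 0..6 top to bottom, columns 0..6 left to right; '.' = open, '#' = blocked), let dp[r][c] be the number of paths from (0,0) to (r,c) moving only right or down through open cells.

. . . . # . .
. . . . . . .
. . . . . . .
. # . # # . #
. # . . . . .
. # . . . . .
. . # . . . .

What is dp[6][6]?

138

r\c   0   1   2   3   4   5   6
  0   1   1   1   1   0   0   0
  1   1   2   3   4   4   4   4
  2   1   3   6  10  14  18  22
  3   1   0   6   0   0  18   0
  4   1   0   6   6   6  24  24
  5   1   0   6  12  18  42  66
  6   1   1   0  12  30  72 138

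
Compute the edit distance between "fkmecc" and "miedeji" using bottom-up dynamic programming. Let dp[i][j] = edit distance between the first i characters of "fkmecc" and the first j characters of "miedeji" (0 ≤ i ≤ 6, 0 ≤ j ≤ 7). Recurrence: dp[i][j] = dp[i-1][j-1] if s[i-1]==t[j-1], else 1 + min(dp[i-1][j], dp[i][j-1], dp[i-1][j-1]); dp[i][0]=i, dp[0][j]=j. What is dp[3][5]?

5

   ''  m  i  e  d  e  j  i
''  0  1  2  3  4  5  6  7
 f  1  1  2  3  4  5  6  7
 k  2  2  2  3  4  5  6  7
 m  3  2  3  3  4  5  6  7
 e  4  3  3  3  4  4  5  6
 c  5  4  4  4  4  5  5  6
 c  6  5  5  5  5  5  6  6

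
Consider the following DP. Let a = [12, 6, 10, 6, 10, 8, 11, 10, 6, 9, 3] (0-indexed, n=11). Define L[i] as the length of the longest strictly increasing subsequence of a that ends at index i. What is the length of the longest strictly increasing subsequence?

   i    0    1    2    3    4    5    6    7    8    9   10
a[i]   12    6   10    6   10    8   11   10    6    9    3
L[i]    1    1    2    1    2    2    3    3    1    3    1

3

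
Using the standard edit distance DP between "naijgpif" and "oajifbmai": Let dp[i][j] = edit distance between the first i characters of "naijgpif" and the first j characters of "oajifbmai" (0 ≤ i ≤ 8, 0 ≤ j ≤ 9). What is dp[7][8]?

6

   ''  o  a  j  i  f  b  m  a  i
''  0  1  2  3  4  5  6  7  8  9
 n  1  1  2  3  4  5  6  7  8  9
 a  2  2  1  2  3  4  5  6  7  8
 i  3  3  2  2  2  3  4  5  6  7
 j  4  4  3  2  3  3  4  5  6  7
 g  5  5  4  3  3  4  4  5  6  7
 p  6  6  5  4  4  4  5  5  6  7
 i  7  7  6  5  4  5  5  6  6  6
 f  8  8  7  6  5  4  5  6  7  7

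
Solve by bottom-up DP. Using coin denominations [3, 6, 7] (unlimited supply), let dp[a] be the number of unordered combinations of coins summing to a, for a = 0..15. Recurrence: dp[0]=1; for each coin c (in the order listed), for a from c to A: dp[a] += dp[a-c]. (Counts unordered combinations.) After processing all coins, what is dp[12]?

after  coin     0     1     2     3     4     5     6     7     8     9    10    11    12    13    14    15
          3     1     0     0     1     0     0     1     0     0     1     0     0     1     0     0     1
          6     1     0     0     1     0     0     2     0     0     2     0     0     3     0     0     3
          7     1     0     0     1     0     0     2     1     0     2     1     0     3     2     1     3

3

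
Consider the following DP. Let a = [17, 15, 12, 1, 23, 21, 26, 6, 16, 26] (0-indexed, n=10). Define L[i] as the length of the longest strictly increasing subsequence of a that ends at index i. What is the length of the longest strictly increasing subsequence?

4

   i    0    1    2    3    4    5    6    7    8    9
a[i]   17   15   12    1   23   21   26    6   16   26
L[i]    1    1    1    1    2    2    3    2    3    4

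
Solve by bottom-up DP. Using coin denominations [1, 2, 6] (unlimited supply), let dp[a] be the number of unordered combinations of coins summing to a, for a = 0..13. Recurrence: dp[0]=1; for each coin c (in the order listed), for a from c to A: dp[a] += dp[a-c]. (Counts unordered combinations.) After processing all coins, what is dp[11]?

after  coin     0     1     2     3     4     5     6     7     8     9    10    11    12    13
          1     1     1     1     1     1     1     1     1     1     1     1     1     1     1
          2     1     1     2     2     3     3     4     4     5     5     6     6     7     7
          6     1     1     2     2     3     3     5     5     7     7     9     9    12    12

9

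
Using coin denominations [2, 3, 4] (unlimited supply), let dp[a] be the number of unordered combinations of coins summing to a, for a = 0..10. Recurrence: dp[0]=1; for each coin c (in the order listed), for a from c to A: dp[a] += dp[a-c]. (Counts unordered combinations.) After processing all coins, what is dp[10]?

after  coin     0     1     2     3     4     5     6     7     8     9    10
          2     1     0     1     0     1     0     1     0     1     0     1
          3     1     0     1     1     1     1     2     1     2     2     2
          4     1     0     1     1     2     1     3     2     4     3     5

5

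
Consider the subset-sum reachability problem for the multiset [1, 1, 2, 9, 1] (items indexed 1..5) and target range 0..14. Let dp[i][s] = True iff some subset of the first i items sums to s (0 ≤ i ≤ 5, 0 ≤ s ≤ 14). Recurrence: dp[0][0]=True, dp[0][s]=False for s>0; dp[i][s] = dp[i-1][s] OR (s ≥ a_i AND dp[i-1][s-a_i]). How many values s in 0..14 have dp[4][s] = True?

10

i\s   0   1   2   3   4   5   6   7   8   9  10  11  12  13  14
  0   T   F   F   F   F   F   F   F   F   F   F   F   F   F   F
  1   T   T   F   F   F   F   F   F   F   F   F   F   F   F   F
  2   T   T   T   F   F   F   F   F   F   F   F   F   F   F   F
  3   T   T   T   T   T   F   F   F   F   F   F   F   F   F   F
  4   T   T   T   T   T   F   F   F   F   T   T   T   T   T   F
  5   T   T   T   T   T   T   F   F   F   T   T   T   T   T   T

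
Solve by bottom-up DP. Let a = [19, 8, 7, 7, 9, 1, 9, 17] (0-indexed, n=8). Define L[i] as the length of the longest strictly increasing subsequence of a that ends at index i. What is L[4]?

2

   i    0    1    2    3    4    5    6    7
a[i]   19    8    7    7    9    1    9   17
L[i]    1    1    1    1    2    1    2    3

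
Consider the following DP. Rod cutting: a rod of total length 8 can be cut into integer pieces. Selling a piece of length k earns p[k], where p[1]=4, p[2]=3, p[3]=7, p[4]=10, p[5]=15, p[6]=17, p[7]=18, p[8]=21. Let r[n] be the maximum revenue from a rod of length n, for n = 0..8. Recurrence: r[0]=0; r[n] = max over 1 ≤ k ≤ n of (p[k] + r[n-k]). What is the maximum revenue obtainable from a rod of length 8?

   n    0    1    2    3    4    5    6    7    8
r[n]    0    4    8   12   16   20   24   28   32

32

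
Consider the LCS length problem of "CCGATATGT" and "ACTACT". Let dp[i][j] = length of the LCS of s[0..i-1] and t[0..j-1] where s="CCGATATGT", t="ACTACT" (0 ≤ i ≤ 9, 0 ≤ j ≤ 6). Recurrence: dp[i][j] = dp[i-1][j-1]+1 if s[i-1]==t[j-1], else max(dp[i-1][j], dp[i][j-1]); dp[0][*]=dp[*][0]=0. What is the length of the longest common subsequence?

4

   ''  A  C  T  A  C  T
''  0  0  0  0  0  0  0
 C  0  0  1  1  1  1  1
 C  0  0  1  1  1  2  2
 G  0  0  1  1  1  2  2
 A  0  1  1  1  2  2  2
 T  0  1  1  2  2  2  3
 A  0  1  1  2  3  3  3
 T  0  1  1  2  3  3  4
 G  0  1  1  2  3  3  4
 T  0  1  1  2  3  3  4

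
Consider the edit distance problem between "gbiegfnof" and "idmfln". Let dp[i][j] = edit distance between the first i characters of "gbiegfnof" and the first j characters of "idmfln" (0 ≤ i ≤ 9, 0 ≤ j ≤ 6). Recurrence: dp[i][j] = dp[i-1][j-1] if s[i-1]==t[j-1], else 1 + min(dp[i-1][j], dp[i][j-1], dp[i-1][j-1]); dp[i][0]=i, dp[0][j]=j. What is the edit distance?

7

   ''  i  d  m  f  l  n
''  0  1  2  3  4  5  6
 g  1  1  2  3  4  5  6
 b  2  2  2  3  4  5  6
 i  3  2  3  3  4  5  6
 e  4  3  3  4  4  5  6
 g  5  4  4  4  5  5  6
 f  6  5  5  5  4  5  6
 n  7  6  6  6  5  5  5
 o  8  7  7  7  6  6  6
 f  9  8  8  8  7  7  7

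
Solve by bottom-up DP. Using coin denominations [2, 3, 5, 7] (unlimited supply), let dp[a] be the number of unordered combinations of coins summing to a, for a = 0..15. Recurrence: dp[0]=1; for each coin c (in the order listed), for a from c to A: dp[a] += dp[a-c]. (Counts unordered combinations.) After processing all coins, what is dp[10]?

after  coin     0     1     2     3     4     5     6     7     8     9    10    11    12    13    14    15
          2     1     0     1     0     1     0     1     0     1     0     1     0     1     0     1     0
          3     1     0     1     1     1     1     2     1     2     2     2     2     3     2     3     3
          5     1     0     1     1     1     2     2     2     3     3     4     4     5     5     6     7
          7     1     0     1     1     1     2     2     3     3     4     5     5     7     7     9    10

5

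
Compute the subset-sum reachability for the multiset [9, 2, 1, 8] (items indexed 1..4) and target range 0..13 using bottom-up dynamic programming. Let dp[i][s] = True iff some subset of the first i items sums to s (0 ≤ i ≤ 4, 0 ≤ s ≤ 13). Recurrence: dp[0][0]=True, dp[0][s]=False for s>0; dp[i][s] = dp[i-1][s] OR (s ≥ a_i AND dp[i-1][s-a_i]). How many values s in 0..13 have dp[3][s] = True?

8

i\s   0   1   2   3   4   5   6   7   8   9  10  11  12  13
  0   T   F   F   F   F   F   F   F   F   F   F   F   F   F
  1   T   F   F   F   F   F   F   F   F   T   F   F   F   F
  2   T   F   T   F   F   F   F   F   F   T   F   T   F   F
  3   T   T   T   T   F   F   F   F   F   T   T   T   T   F
  4   T   T   T   T   F   F   F   F   T   T   T   T   T   F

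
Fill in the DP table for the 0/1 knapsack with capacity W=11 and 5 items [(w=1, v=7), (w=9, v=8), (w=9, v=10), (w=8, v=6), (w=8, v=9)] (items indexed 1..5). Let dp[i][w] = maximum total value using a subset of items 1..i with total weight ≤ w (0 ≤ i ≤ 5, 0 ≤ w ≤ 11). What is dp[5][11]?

i\w   0   1   2   3   4   5   6   7   8   9  10  11
  0   0   0   0   0   0   0   0   0   0   0   0   0
  1   0   7   7   7   7   7   7   7   7   7   7   7
  2   0   7   7   7   7   7   7   7   7   8  15  15
  3   0   7   7   7   7   7   7   7   7  10  17  17
  4   0   7   7   7   7   7   7   7   7  13  17  17
  5   0   7   7   7   7   7   7   7   9  16  17  17

17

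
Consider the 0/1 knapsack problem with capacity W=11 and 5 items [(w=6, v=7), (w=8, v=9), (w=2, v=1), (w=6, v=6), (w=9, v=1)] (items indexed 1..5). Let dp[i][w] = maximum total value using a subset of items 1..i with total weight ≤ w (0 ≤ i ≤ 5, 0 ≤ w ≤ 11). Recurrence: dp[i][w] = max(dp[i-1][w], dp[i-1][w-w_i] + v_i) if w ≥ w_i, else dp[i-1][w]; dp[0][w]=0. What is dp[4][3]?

1

i\w   0   1   2   3   4   5   6   7   8   9  10  11
  0   0   0   0   0   0   0   0   0   0   0   0   0
  1   0   0   0   0   0   0   7   7   7   7   7   7
  2   0   0   0   0   0   0   7   7   9   9   9   9
  3   0   0   1   1   1   1   7   7   9   9  10  10
  4   0   0   1   1   1   1   7   7   9   9  10  10
  5   0   0   1   1   1   1   7   7   9   9  10  10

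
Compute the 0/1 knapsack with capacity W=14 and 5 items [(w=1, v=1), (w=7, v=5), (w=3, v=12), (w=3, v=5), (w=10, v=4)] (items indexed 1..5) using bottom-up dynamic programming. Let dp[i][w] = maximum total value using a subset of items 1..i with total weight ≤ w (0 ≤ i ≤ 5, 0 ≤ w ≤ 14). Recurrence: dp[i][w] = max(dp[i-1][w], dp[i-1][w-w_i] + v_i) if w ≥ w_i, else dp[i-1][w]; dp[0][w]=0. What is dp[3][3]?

12

i\w   0   1   2   3   4   5   6   7   8   9  10  11  12  13  14
  0   0   0   0   0   0   0   0   0   0   0   0   0   0   0   0
  1   0   1   1   1   1   1   1   1   1   1   1   1   1   1   1
  2   0   1   1   1   1   1   1   5   6   6   6   6   6   6   6
  3   0   1   1  12  13  13  13  13  13  13  17  18  18  18  18
  4   0   1   1  12  13  13  17  18  18  18  18  18  18  22  23
  5   0   1   1  12  13  13  17  18  18  18  18  18  18  22  23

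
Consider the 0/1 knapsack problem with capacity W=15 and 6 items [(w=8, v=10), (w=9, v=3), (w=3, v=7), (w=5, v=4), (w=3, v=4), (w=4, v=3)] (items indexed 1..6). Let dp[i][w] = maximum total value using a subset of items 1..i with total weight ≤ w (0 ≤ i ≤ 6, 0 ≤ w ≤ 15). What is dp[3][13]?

17

i\w   0   1   2   3   4   5   6   7   8   9  10  11  12  13  14  15
  0   0   0   0   0   0   0   0   0   0   0   0   0   0   0   0   0
  1   0   0   0   0   0   0   0   0  10  10  10  10  10  10  10  10
  2   0   0   0   0   0   0   0   0  10  10  10  10  10  10  10  10
  3   0   0   0   7   7   7   7   7  10  10  10  17  17  17  17  17
  4   0   0   0   7   7   7   7   7  11  11  11  17  17  17  17  17
  5   0   0   0   7   7   7  11  11  11  11  11  17  17  17  21  21
  6   0   0   0   7   7   7  11  11  11  11  14  17  17  17  21  21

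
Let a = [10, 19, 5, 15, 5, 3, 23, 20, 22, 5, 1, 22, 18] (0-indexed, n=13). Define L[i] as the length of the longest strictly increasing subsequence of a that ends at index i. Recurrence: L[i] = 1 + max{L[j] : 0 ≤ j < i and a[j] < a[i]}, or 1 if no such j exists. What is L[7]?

   i    0    1    2    3    4    5    6    7    8    9   10   11   12
a[i]   10   19    5   15    5    3   23   20   22    5    1   22   18
L[i]    1    2    1    2    1    1    3    3    4    2    1    4    3

3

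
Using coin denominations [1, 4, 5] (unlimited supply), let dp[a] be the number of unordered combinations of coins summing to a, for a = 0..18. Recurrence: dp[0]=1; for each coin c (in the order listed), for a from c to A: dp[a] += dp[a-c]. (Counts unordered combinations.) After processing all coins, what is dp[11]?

after  coin     0     1     2     3     4     5     6     7     8     9    10    11    12    13    14    15    16    17    18
          1     1     1     1     1     1     1     1     1     1     1     1     1     1     1     1     1     1     1     1
          4     1     1     1     1     2     2     2     2     3     3     3     3     4     4     4     4     5     5     5
          5     1     1     1     1     2     3     3     3     4     5     6     6     7     8     9    10    11    12    13

6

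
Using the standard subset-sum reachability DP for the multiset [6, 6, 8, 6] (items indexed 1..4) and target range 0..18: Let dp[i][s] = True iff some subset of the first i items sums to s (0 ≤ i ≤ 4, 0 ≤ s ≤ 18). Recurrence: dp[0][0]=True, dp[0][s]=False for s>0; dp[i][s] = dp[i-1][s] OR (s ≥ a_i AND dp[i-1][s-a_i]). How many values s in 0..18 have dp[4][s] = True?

6

i\s   0   1   2   3   4   5   6   7   8   9  10  11  12  13  14  15  16  17  18
  0   T   F   F   F   F   F   F   F   F   F   F   F   F   F   F   F   F   F   F
  1   T   F   F   F   F   F   T   F   F   F   F   F   F   F   F   F   F   F   F
  2   T   F   F   F   F   F   T   F   F   F   F   F   T   F   F   F   F   F   F
  3   T   F   F   F   F   F   T   F   T   F   F   F   T   F   T   F   F   F   F
  4   T   F   F   F   F   F   T   F   T   F   F   F   T   F   T   F   F   F   T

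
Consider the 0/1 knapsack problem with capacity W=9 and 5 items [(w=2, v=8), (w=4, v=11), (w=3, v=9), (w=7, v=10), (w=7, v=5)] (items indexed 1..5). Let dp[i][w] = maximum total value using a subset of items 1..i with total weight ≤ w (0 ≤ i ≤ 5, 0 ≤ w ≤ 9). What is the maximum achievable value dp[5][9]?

28

i\w   0   1   2   3   4   5   6   7   8   9
  0   0   0   0   0   0   0   0   0   0   0
  1   0   0   8   8   8   8   8   8   8   8
  2   0   0   8   8  11  11  19  19  19  19
  3   0   0   8   9  11  17  19  20  20  28
  4   0   0   8   9  11  17  19  20  20  28
  5   0   0   8   9  11  17  19  20  20  28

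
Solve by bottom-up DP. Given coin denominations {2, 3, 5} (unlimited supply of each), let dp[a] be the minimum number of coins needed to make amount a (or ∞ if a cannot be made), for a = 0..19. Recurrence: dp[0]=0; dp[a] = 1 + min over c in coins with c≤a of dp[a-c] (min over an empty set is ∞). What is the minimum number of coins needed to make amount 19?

5

 a  0  1  2  3  4  5  6  7  8  9 10 11 12 13 14 15 16 17 18 19
dp  0  -  1  1  2  1  2  2  2  3  2  3  3  3  4  3  4  4  4  5
(- denotes ∞ / unreachable)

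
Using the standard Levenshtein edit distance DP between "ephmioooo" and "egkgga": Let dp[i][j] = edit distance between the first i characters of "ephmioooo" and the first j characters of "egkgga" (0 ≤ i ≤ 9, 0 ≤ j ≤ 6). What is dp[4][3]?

   ''  e  g  k  g  g  a
''  0  1  2  3  4  5  6
 e  1  0  1  2  3  4  5
 p  2  1  1  2  3  4  5
 h  3  2  2  2  3  4  5
 m  4  3  3  3  3  4  5
 i  5  4  4  4  4  4  5
 o  6  5  5  5  5  5  5
 o  7  6  6  6  6  6  6
 o  8  7  7  7  7  7  7
 o  9  8  8  8  8  8  8

3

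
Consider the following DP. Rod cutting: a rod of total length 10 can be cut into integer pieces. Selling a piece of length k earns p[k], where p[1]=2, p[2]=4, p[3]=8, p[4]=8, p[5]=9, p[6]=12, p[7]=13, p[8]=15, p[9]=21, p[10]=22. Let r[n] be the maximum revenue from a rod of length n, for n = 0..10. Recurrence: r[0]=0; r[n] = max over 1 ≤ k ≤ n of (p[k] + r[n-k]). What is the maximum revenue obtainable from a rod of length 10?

   n    0    1    2    3    4    5    6    7    8    9   10
r[n]    0    2    4    8   10   12   16   18   20   24   26

26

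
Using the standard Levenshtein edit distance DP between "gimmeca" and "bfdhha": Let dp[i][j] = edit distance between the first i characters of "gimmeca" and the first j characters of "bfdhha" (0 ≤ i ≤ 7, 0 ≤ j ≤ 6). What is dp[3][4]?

   ''  b  f  d  h  h  a
''  0  1  2  3  4  5  6
 g  1  1  2  3  4  5  6
 i  2  2  2  3  4  5  6
 m  3  3  3  3  4  5  6
 m  4  4  4  4  4  5  6
 e  5  5  5  5  5  5  6
 c  6  6  6  6  6  6  6
 a  7  7  7  7  7  7  6

4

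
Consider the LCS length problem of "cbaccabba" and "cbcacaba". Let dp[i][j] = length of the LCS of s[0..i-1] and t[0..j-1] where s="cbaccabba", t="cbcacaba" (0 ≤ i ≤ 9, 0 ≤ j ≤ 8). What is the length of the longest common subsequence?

7

   ''  c  b  c  a  c  a  b  a
''  0  0  0  0  0  0  0  0  0
 c  0  1  1  1  1  1  1  1  1
 b  0  1  2  2  2  2  2  2  2
 a  0  1  2  2  3  3  3  3  3
 c  0  1  2  3  3  4  4  4  4
 c  0  1  2  3  3  4  4  4  4
 a  0  1  2  3  4  4  5  5  5
 b  0  1  2  3  4  4  5  6  6
 b  0  1  2  3  4  4  5  6  6
 a  0  1  2  3  4  4  5  6  7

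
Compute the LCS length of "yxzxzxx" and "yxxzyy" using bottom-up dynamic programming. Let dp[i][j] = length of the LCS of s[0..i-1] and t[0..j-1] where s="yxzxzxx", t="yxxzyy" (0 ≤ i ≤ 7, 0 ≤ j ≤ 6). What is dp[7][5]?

4

   ''  y  x  x  z  y  y
''  0  0  0  0  0  0  0
 y  0  1  1  1  1  1  1
 x  0  1  2  2  2  2  2
 z  0  1  2  2  3  3  3
 x  0  1  2  3  3  3  3
 z  0  1  2  3  4  4  4
 x  0  1  2  3  4  4  4
 x  0  1  2  3  4  4  4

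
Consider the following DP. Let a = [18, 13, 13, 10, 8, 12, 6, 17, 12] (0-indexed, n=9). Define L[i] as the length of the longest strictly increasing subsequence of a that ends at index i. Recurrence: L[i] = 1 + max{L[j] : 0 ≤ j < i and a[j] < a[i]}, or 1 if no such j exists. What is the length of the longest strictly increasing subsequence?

   i    0    1    2    3    4    5    6    7    8
a[i]   18   13   13   10    8   12    6   17   12
L[i]    1    1    1    1    1    2    1    3    2

3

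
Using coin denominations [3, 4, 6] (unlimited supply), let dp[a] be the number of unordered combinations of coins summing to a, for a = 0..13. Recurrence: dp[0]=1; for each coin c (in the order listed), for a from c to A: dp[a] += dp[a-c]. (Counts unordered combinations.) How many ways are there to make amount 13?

2

after  coin     0     1     2     3     4     5     6     7     8     9    10    11    12    13
          3     1     0     0     1     0     0     1     0     0     1     0     0     1     0
          4     1     0     0     1     1     0     1     1     1     1     1     1     2     1
          6     1     0     0     1     1     0     2     1     1     2     2     1     4     2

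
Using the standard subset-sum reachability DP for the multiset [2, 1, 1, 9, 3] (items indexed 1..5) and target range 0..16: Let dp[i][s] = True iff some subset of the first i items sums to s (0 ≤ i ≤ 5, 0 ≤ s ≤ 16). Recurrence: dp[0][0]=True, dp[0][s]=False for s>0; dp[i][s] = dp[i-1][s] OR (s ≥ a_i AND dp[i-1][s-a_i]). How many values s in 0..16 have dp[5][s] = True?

16

i\s   0   1   2   3   4   5   6   7   8   9  10  11  12  13  14  15  16
  0   T   F   F   F   F   F   F   F   F   F   F   F   F   F   F   F   F
  1   T   F   T   F   F   F   F   F   F   F   F   F   F   F   F   F   F
  2   T   T   T   T   F   F   F   F   F   F   F   F   F   F   F   F   F
  3   T   T   T   T   T   F   F   F   F   F   F   F   F   F   F   F   F
  4   T   T   T   T   T   F   F   F   F   T   T   T   T   T   F   F   F
  5   T   T   T   T   T   T   T   T   F   T   T   T   T   T   T   T   T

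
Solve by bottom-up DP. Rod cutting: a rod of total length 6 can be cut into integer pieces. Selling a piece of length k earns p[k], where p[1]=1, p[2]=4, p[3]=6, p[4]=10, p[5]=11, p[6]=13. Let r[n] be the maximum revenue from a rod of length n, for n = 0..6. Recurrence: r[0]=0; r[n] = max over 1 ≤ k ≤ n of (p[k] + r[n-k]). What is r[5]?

11

   n    0    1    2    3    4    5    6
r[n]    0    1    4    6   10   11   14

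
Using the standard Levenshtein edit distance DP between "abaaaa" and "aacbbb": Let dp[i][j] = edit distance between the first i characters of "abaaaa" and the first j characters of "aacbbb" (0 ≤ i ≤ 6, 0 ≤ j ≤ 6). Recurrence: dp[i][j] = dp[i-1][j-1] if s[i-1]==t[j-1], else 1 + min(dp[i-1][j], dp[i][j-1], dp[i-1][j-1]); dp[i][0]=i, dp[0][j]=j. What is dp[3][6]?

4

   ''  a  a  c  b  b  b
''  0  1  2  3  4  5  6
 a  1  0  1  2  3  4  5
 b  2  1  1  2  2  3  4
 a  3  2  1  2  3  3  4
 a  4  3  2  2  3  4  4
 a  5  4  3  3  3  4  5
 a  6  5  4  4  4  4  5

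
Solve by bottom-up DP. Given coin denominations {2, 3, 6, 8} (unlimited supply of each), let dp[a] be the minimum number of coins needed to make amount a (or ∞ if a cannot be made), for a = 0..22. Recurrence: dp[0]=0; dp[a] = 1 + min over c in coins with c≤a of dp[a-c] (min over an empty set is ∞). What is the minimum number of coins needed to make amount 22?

3

 a  0  1  2  3  4  5  6  7  8  9 10 11 12 13 14 15 16 17 18 19 20 21 22
dp  0  -  1  1  2  2  1  3  1  2  2  2  2  3  2  3  2  3  3  3  3  4  3
(- denotes ∞ / unreachable)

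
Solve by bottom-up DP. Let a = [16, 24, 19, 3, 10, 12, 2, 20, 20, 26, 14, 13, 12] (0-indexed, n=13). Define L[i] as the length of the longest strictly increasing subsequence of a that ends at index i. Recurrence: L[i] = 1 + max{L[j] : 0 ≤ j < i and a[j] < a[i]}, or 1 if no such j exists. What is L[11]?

4

   i    0    1    2    3    4    5    6    7    8    9   10   11   12
a[i]   16   24   19    3   10   12    2   20   20   26   14   13   12
L[i]    1    2    2    1    2    3    1    4    4    5    4    4    3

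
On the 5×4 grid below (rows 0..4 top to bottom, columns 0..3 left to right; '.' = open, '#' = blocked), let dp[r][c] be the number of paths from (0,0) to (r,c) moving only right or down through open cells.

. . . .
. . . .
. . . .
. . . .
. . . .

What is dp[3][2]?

r\c   0   1   2   3
  0   1   1   1   1
  1   1   2   3   4
  2   1   3   6  10
  3   1   4  10  20
  4   1   5  15  35

10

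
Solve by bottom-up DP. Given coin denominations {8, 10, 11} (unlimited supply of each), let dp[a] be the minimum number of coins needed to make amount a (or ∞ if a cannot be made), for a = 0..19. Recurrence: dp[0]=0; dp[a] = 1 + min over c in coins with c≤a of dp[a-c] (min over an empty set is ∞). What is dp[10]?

 a  0  1  2  3  4  5  6  7  8  9 10 11 12 13 14 15 16 17 18 19
dp  0  -  -  -  -  -  -  -  1  -  1  1  -  -  -  -  2  -  2  2
(- denotes ∞ / unreachable)

1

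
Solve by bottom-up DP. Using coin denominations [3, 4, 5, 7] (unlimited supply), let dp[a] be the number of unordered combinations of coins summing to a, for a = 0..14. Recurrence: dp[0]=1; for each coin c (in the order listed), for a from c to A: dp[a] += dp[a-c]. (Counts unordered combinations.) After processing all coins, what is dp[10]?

after  coin     0     1     2     3     4     5     6     7     8     9    10    11    12    13    14
          3     1     0     0     1     0     0     1     0     0     1     0     0     1     0     0
          4     1     0     0     1     1     0     1     1     1     1     1     1     2     1     1
          5     1     0     0     1     1     1     1     1     2     2     2     2     3     3     3
          7     1     0     0     1     1     1     1     2     2     2     3     3     4     4     5

3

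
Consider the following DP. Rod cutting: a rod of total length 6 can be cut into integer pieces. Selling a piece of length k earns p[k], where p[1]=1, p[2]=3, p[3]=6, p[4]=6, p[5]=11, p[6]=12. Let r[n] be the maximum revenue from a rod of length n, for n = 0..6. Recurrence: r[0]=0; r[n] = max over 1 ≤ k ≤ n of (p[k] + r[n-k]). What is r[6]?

   n    0    1    2    3    4    5    6
r[n]    0    1    3    6    7   11   12

12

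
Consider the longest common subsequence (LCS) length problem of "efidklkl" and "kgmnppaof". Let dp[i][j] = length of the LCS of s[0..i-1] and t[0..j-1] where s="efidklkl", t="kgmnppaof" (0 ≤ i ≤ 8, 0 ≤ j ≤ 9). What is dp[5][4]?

   ''  k  g  m  n  p  p  a  o  f
''  0  0  0  0  0  0  0  0  0  0
 e  0  0  0  0  0  0  0  0  0  0
 f  0  0  0  0  0  0  0  0  0  1
 i  0  0  0  0  0  0  0  0  0  1
 d  0  0  0  0  0  0  0  0  0  1
 k  0  1  1  1  1  1  1  1  1  1
 l  0  1  1  1  1  1  1  1  1  1
 k  0  1  1  1  1  1  1  1  1  1
 l  0  1  1  1  1  1  1  1  1  1

1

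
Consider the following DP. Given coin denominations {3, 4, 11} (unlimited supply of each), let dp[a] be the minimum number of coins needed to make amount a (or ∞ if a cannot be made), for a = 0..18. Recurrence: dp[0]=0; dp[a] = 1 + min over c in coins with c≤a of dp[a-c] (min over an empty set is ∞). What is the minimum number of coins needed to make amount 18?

 a  0  1  2  3  4  5  6  7  8  9 10 11 12 13 14 15 16 17 18
dp  0  -  -  1  1  -  2  2  2  3  3  1  3  4  2  2  4  3  3
(- denotes ∞ / unreachable)

3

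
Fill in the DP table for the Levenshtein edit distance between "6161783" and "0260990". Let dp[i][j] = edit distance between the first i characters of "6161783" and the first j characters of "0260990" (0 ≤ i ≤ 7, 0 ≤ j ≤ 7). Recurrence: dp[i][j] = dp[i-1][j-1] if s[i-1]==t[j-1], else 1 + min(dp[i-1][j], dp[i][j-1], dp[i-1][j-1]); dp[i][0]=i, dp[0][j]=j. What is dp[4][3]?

   ''  0  2  6  0  9  9  0
''  0  1  2  3  4  5  6  7
 6  1  1  2  2  3  4  5  6
 1  2  2  2  3  3  4  5  6
 6  3  3  3  2  3  4  5  6
 1  4  4  4  3  3  4  5  6
 7  5  5  5  4  4  4  5  6
 8  6  6  6  5  5  5  5  6
 3  7  7  7  6  6  6  6  6

3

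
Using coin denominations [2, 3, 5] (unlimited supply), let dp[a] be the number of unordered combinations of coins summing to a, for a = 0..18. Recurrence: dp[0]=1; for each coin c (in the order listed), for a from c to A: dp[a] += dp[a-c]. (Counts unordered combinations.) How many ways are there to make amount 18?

9

after  coin     0     1     2     3     4     5     6     7     8     9    10    11    12    13    14    15    16    17    18
          2     1     0     1     0     1     0     1     0     1     0     1     0     1     0     1     0     1     0     1
          3     1     0     1     1     1     1     2     1     2     2     2     2     3     2     3     3     3     3     4
          5     1     0     1     1     1     2     2     2     3     3     4     4     5     5     6     7     7     8     9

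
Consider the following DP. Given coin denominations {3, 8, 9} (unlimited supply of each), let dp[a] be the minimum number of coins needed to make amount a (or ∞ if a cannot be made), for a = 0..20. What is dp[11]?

2

 a  0  1  2  3  4  5  6  7  8  9 10 11 12 13 14 15 16 17 18 19 20
dp  0  -  -  1  -  -  2  -  1  1  -  2  2  -  3  3  2  2  2  3  3
(- denotes ∞ / unreachable)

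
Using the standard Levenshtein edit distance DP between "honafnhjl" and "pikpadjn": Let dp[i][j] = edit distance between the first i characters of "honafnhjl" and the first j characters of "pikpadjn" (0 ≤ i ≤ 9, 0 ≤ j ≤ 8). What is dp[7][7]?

   ''  p  i  k  p  a  d  j  n
''  0  1  2  3  4  5  6  7  8
 h  1  1  2  3  4  5  6  7  8
 o  2  2  2  3  4  5  6  7  8
 n  3  3  3  3  4  5  6  7  7
 a  4  4  4  4  4  4  5  6  7
 f  5  5  5  5  5  5  5  6  7
 n  6  6  6  6  6  6  6  6  6
 h  7  7  7  7  7  7  7  7  7
 j  8  8  8  8  8  8  8  7  8
 l  9  9  9  9  9  9  9  8  8

7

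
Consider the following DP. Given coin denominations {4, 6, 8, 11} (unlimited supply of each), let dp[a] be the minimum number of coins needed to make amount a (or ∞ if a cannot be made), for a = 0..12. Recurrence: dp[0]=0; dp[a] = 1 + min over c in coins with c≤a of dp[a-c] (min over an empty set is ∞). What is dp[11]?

 a  0  1  2  3  4  5  6  7  8  9 10 11 12
dp  0  -  -  -  1  -  1  -  1  -  2  1  2
(- denotes ∞ / unreachable)

1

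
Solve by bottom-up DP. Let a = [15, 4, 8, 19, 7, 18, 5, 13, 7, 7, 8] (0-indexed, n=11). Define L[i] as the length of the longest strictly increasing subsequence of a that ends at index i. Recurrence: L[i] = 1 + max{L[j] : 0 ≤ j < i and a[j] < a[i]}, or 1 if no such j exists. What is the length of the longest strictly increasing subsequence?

4

   i    0    1    2    3    4    5    6    7    8    9   10
a[i]   15    4    8   19    7   18    5   13    7    7    8
L[i]    1    1    2    3    2    3    2    3    3    3    4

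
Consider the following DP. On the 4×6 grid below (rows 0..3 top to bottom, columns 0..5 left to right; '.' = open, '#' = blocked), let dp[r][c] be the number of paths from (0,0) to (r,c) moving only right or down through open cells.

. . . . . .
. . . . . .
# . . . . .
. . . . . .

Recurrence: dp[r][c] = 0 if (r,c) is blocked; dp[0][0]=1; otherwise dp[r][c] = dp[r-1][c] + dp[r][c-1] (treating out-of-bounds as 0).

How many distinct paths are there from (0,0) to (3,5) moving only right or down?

50

r\c   0   1   2   3   4   5
  0   1   1   1   1   1   1
  1   1   2   3   4   5   6
  2   0   2   5   9  14  20
  3   0   2   7  16  30  50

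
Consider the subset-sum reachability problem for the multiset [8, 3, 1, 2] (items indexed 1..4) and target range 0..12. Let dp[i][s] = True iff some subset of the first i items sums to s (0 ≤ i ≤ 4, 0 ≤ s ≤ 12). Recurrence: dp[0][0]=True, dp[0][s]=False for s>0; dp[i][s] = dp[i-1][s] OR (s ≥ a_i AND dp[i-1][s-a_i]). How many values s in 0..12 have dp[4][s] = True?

i\s   0   1   2   3   4   5   6   7   8   9  10  11  12
  0   T   F   F   F   F   F   F   F   F   F   F   F   F
  1   T   F   F   F   F   F   F   F   T   F   F   F   F
  2   T   F   F   T   F   F   F   F   T   F   F   T   F
  3   T   T   F   T   T   F   F   F   T   T   F   T   T
  4   T   T   T   T   T   T   T   F   T   T   T   T   T

12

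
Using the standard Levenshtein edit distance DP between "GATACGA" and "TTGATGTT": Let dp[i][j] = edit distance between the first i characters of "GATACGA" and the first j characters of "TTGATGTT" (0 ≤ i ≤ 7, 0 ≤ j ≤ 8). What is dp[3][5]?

2

   ''  T  T  G  A  T  G  T  T
''  0  1  2  3  4  5  6  7  8
 G  1  1  2  2  3  4  5  6  7
 A  2  2  2  3  2  3  4  5  6
 T  3  2  2  3  3  2  3  4  5
 A  4  3  3  3  3  3  3  4  5
 C  5  4  4  4  4  4  4  4  5
 G  6  5  5  4  5  5  4  5  5
 A  7  6  6  5  4  5  5  5  6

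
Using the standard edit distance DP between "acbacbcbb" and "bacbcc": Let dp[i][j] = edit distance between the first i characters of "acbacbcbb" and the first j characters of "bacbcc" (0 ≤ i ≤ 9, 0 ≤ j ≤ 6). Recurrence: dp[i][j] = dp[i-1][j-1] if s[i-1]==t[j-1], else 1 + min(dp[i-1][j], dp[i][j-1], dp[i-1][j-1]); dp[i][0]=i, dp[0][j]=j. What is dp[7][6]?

   ''  b  a  c  b  c  c
''  0  1  2  3  4  5  6
 a  1  1  1  2  3  4  5
 c  2  2  2  1  2  3  4
 b  3  2  3  2  1  2  3
 a  4  3  2  3  2  2  3
 c  5  4  3  2  3  2  2
 b  6  5  4  3  2  3  3
 c  7  6  5  4  3  2  3
 b  8  7  6  5  4  3  3
 b  9  8  7  6  5  4  4

3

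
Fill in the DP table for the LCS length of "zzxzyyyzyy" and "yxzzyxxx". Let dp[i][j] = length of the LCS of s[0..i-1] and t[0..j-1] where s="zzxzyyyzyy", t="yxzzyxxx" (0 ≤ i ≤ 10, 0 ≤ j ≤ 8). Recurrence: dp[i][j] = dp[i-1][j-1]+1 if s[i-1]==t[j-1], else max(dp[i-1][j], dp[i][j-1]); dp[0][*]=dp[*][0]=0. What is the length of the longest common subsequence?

   ''  y  x  z  z  y  x  x  x
''  0  0  0  0  0  0  0  0  0
 z  0  0  0  1  1  1  1  1  1
 z  0  0  0  1  2  2  2  2  2
 x  0  0  1  1  2  2  3  3  3
 z  0  0  1  2  2  2  3  3  3
 y  0  1  1  2  2  3  3  3  3
 y  0  1  1  2  2  3  3  3  3
 y  0  1  1  2  2  3  3  3  3
 z  0  1  1  2  3  3  3  3  3
 y  0  1  1  2  3  4  4  4  4
 y  0  1  1  2  3  4  4  4  4

4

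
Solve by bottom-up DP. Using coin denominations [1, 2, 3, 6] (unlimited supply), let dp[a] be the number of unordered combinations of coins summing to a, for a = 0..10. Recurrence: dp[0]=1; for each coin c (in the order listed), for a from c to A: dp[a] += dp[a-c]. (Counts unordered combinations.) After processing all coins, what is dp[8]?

12

after  coin     0     1     2     3     4     5     6     7     8     9    10
          1     1     1     1     1     1     1     1     1     1     1     1
          2     1     1     2     2     3     3     4     4     5     5     6
          3     1     1     2     3     4     5     7     8    10    12    14
          6     1     1     2     3     4     5     8     9    12    15    18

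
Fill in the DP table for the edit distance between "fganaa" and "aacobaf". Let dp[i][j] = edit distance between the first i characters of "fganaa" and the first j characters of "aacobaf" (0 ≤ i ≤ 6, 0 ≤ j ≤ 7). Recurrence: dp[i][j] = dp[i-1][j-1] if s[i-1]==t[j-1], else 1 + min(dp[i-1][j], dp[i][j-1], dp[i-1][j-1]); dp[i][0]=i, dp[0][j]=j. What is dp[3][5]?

5

   ''  a  a  c  o  b  a  f
''  0  1  2  3  4  5  6  7
 f  1  1  2  3  4  5  6  6
 g  2  2  2  3  4  5  6  7
 a  3  2  2  3  4  5  5  6
 n  4  3  3  3  4  5  6  6
 a  5  4  3  4  4  5  5  6
 a  6  5  4  4  5  5  5  6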